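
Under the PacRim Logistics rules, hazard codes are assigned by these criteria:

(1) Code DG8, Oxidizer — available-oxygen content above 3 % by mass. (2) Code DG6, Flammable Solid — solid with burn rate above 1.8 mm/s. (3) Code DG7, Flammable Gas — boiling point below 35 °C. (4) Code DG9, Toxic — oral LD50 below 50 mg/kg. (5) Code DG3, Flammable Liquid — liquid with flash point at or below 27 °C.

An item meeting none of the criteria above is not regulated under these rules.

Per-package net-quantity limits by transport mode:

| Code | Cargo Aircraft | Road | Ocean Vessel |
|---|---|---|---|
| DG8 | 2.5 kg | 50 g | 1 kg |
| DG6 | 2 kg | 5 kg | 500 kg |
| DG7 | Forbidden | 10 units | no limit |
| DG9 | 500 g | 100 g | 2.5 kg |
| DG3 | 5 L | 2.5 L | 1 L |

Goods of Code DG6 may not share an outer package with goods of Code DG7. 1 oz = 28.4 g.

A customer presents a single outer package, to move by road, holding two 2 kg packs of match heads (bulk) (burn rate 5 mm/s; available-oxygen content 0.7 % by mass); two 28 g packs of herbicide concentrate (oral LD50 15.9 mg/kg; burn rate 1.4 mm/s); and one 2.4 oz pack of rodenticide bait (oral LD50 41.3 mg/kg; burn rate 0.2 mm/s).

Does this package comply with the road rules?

No

Match heads (bulk): burn rate 5 mm/s > 1.8 mm/s → Code DG6 (Flammable Solid).
Herbicide concentrate: oral LD50 15.9 mg/kg < 50 mg/kg → Code DG9 (Toxic).
With oral LD50 41.3 mg/kg (< 50 mg/kg), the rodenticide bait falls in Code DG9.
Total Code DG9: (two 28 g packs = 56 g) + (one 2.4 oz pack = 68.16 g) = 124.16 g.
That exceeds the Code DG9 road limit of 100 g.
Code DG6 quantity: two 2 kg packs = 4 kg.
4 kg is within the road limit of 5 kg for Code DG6.
The segregation rule (Code DG6 with Code DG7) does not apply to Code DG9 with Code DG6.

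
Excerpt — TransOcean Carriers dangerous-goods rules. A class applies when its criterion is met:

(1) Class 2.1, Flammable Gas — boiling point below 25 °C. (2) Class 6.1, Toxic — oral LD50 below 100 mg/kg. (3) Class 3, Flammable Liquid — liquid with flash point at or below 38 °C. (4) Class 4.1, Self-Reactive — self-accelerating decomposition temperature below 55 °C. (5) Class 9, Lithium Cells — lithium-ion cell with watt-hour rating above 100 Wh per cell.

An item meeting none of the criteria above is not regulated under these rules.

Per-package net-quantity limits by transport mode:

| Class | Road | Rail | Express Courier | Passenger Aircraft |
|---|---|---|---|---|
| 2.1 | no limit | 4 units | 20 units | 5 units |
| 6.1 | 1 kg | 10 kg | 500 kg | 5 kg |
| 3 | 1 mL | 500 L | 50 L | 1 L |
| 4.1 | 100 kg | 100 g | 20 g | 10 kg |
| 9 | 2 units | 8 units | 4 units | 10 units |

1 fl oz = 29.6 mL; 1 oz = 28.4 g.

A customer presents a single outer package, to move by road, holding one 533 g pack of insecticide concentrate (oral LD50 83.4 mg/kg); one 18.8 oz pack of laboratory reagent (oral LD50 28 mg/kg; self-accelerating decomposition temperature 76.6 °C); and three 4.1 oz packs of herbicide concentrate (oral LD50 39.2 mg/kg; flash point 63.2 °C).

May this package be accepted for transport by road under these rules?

Oral LD50 83.4 mg/kg meets the Class 6.1 criterion (Toxic), so the insecticide concentrate is Class 6.1.
The laboratory reagent has oral LD50 28 mg/kg, which is < 100 mg/kg, so it is Class 6.1 (Toxic).
The herbicide concentrate has oral LD50 39.2 mg/kg, which is < 100 mg/kg, so it is Class 6.1 (Toxic).
Total Class 6.1: 533 g + (one 18.8 oz pack = 533.92 g) + (three 4.1 oz packs = 349.32 g) = 1416.24 g.
1416.24 g exceeds the road limit of 1 kg for Class 6.1.

No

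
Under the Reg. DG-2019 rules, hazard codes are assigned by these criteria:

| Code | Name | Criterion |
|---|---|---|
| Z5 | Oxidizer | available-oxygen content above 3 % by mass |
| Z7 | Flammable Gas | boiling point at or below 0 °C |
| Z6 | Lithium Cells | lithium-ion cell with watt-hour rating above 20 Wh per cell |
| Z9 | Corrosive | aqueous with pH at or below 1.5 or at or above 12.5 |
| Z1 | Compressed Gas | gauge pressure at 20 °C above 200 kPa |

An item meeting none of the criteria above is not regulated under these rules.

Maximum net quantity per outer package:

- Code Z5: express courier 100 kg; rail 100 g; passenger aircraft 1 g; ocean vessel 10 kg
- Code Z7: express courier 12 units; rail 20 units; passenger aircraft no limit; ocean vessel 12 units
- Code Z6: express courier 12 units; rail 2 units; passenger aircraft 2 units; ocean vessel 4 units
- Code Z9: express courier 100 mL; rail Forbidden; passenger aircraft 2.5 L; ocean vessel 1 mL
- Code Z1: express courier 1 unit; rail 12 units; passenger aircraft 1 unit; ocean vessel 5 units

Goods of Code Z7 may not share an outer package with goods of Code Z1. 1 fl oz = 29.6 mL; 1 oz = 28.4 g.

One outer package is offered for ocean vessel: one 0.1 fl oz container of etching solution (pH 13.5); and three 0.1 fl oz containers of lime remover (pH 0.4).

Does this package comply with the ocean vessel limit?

No

Etching solution: pH 13.5 ≥ 12.5 → Code Z9 (Corrosive).
The lime remover has pH 0.4, which is ≤ 1.5, so it is Code Z9 (Corrosive).
Total Code Z9: (one 0.1 fl oz container = 2.96 mL) + (three 0.1 fl oz containers = 8.88 mL) = 11.84 mL.
11.84 mL exceeds the ocean vessel limit of 1 mL for Code Z9.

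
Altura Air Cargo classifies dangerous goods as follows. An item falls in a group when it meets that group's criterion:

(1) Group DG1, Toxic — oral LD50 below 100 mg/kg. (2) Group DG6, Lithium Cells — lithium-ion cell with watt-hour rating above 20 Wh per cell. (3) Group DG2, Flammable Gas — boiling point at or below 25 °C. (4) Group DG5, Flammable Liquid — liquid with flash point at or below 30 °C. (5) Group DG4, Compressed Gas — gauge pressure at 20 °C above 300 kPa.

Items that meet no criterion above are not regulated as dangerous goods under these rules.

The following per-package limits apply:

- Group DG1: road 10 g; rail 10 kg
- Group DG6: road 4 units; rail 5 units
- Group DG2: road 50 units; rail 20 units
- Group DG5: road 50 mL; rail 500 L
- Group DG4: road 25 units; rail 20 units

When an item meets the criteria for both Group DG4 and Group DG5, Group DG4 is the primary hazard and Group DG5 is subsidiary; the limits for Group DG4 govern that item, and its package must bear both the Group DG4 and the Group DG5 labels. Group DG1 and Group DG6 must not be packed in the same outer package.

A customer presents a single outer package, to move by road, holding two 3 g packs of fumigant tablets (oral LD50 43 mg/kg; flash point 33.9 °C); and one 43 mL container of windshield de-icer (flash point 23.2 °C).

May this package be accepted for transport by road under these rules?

The fumigant tablets have oral LD50 43 mg/kg, which is < 100 mg/kg, so they are Group DG1 (Toxic).
With flash point 23.2 °C (≤ 30 °C), the windshield de-icer falls in Group DG5.
Group DG1 quantity: two 3 g packs = 6 g.
6 g ≤ 10 g (road limit, Group DG1) — within limit.
Group DG5 quantity: 43 mL.
43 mL is within the road limit of 50 mL for Group DG5.
The segregation rule (Group DG1 with Group DG6) does not apply to Group DG1 with Group DG5.
Every hazard group is within its road limit and no segregation rule is violated.

Yes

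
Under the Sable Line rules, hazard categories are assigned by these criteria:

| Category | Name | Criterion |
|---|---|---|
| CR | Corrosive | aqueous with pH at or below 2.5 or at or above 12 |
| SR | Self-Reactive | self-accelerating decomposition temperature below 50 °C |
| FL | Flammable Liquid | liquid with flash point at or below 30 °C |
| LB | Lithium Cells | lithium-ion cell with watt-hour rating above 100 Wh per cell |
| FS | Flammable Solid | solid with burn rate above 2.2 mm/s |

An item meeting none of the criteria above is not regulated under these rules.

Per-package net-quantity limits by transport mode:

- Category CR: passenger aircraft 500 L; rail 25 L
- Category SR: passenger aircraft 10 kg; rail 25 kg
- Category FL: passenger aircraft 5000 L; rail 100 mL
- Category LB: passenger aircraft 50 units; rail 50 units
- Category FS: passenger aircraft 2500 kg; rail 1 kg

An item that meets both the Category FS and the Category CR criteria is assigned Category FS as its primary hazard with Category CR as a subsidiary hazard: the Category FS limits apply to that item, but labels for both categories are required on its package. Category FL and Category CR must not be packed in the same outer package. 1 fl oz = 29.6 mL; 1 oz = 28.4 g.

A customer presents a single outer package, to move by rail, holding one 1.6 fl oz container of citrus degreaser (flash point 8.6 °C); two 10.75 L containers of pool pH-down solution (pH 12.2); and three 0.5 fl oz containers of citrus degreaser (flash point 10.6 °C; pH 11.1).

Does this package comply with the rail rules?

No

Flash point 8.6 °C meets the Category FL criterion (Flammable Liquid), so the citrus degreaser is Category FL.
The pool pH-down solution has pH 12.2, which is ≥ 12, so it is Category CR (Corrosive).
Citrus degreaser: flash point 10.6 °C ≤ 30 °C → Category FL (Flammable Liquid).
Category FL net quantity: (one 1.6 fl oz container = 47.36 mL) + (three 0.5 fl oz containers = 44.4 mL) = 91.76 mL.
91.76 mL ≤ 100 mL (rail limit, Category FL) — within limit.
Category CR quantity: two 10.75 L containers = 21.5 L.
21.5 L is within the rail limit of 25 L for Category CR.
Category FL and Category CR may not share an outer package.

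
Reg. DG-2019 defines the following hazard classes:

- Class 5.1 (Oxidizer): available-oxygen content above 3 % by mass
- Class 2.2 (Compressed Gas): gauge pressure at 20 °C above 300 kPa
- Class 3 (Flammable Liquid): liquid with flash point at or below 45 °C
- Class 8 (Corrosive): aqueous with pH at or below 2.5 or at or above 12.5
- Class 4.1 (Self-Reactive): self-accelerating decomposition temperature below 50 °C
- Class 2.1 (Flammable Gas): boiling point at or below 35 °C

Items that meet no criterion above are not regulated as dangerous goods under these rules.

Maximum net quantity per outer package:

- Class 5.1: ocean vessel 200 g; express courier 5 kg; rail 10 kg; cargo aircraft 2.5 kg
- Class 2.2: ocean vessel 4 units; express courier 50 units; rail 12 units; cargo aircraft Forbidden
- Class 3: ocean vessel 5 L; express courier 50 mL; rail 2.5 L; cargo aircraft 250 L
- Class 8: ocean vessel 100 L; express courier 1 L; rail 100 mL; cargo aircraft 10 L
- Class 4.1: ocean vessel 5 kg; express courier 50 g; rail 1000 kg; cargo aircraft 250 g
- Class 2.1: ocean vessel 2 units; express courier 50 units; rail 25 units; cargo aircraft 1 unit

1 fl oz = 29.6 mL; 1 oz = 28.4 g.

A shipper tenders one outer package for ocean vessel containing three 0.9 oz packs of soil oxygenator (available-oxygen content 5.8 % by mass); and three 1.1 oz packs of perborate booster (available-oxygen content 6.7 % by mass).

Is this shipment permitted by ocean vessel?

The soil oxygenator has available-oxygen content 5.8 % by mass, which is > 3 % by mass, so it is Class 5.1 (Oxidizer).
Perborate booster: available-oxygen content 6.7 % by mass > 3 % by mass → Class 5.1 (Oxidizer).
Total Class 5.1: (three 0.9 oz packs = 76.68 g) + (three 1.1 oz packs = 93.72 g) = 170.4 g.
170.4 g is within the ocean vessel limit of 200 g for Class 5.1.

Yes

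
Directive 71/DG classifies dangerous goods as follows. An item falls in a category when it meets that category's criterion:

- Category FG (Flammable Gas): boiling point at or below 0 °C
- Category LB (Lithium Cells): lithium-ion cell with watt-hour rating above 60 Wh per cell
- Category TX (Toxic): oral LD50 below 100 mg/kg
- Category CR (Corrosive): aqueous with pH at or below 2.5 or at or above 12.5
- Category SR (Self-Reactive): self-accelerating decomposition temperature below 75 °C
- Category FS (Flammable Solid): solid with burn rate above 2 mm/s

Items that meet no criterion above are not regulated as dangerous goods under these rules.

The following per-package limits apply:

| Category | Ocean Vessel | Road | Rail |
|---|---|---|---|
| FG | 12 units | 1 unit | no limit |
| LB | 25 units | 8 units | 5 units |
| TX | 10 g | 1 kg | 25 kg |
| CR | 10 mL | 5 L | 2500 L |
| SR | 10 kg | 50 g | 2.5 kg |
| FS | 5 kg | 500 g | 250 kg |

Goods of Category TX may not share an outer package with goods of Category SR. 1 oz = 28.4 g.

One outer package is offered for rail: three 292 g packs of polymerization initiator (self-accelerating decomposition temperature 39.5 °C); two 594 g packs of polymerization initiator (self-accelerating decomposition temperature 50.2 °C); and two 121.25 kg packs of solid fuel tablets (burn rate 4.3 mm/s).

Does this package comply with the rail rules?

Yes

The polymerization initiator has self-accelerating decomposition temperature 39.5 °C, which is < 75 °C, so it is Category SR (Self-Reactive).
With self-accelerating decomposition temperature 50.2 °C (< 75 °C), the polymerization initiator falls in Category SR.
The solid fuel tablets have burn rate 4.3 mm/s, which is > 2 mm/s, so they are Category FS (Flammable Solid).
Total Category SR: (three 292 g packs = 876 g) + (two 594 g packs = 1.188 kg) = 2.064 kg.
2.064 kg ≤ 2.5 kg (rail limit, Category SR) — within limit.
Category FS quantity: two 121.25 kg packs = 242.5 kg.
That is within the Category FS rail limit of 250 kg.
The segregation rule (Category TX with Category SR) does not apply to Category SR with Category FS.
Every hazard category is within its rail limit and no segregation rule is violated.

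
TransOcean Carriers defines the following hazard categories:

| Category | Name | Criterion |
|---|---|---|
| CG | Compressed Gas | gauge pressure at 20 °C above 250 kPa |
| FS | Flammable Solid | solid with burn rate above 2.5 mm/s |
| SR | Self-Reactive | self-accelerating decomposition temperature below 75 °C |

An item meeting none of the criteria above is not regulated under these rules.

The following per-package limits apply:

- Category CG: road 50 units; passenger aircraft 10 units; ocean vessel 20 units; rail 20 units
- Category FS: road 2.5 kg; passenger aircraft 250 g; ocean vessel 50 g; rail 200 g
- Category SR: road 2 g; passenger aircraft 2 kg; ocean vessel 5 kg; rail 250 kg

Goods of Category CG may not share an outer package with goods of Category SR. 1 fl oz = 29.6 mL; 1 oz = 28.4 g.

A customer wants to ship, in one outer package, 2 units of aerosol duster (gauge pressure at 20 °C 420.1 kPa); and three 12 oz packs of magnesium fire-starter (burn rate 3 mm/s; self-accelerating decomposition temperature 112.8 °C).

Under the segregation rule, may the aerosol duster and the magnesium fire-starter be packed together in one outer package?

Yes

Gauge pressure at 20 °C 420.1 kPa meets the Category CG criterion (Compressed Gas), so the aerosol duster is Category CG.
Magnesium fire-starter: burn rate 3 mm/s > 2.5 mm/s → Category FS (Flammable Solid).
No segregation rule bars Category CG with Category FS.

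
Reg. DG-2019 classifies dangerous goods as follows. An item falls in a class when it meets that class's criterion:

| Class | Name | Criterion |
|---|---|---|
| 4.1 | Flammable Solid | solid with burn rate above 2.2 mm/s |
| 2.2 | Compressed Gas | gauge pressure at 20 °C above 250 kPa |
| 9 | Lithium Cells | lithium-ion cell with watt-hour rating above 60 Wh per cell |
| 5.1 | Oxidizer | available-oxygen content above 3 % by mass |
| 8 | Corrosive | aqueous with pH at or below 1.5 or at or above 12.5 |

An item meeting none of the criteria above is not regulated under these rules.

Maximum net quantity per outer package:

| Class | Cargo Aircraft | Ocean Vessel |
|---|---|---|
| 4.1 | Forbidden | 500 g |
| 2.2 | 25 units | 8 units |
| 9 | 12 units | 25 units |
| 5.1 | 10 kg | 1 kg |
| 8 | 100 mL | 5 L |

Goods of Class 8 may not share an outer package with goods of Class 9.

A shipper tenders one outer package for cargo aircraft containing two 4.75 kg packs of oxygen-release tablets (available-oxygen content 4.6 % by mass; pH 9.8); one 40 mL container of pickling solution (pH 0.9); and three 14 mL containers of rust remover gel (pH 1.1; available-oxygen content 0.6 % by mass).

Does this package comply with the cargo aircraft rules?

Yes

Oxygen-release tablets: available-oxygen content 4.6 % by mass > 3 % by mass → Class 5.1 (Oxidizer).
With pH 0.9 (≤ 1.5), the pickling solution falls in Class 8.
Rust remover gel: pH 1.1 ≤ 1.5 → Class 8 (Corrosive).
Class 8 net quantity: 40 mL + (three 14 mL containers = 42 mL) = 82 mL.
82 mL ≤ 100 mL (cargo aircraft limit, Class 8) — within limit.
Class 5.1 quantity: two 4.75 kg packs = 9.5 kg.
9.5 kg ≤ 10 kg (cargo aircraft limit, Class 5.1) — within limit.
The segregation rule (Class 8 with Class 9) does not apply to Class 8 with Class 5.1.
Every hazard class is within its cargo aircraft limit and no segregation rule is violated.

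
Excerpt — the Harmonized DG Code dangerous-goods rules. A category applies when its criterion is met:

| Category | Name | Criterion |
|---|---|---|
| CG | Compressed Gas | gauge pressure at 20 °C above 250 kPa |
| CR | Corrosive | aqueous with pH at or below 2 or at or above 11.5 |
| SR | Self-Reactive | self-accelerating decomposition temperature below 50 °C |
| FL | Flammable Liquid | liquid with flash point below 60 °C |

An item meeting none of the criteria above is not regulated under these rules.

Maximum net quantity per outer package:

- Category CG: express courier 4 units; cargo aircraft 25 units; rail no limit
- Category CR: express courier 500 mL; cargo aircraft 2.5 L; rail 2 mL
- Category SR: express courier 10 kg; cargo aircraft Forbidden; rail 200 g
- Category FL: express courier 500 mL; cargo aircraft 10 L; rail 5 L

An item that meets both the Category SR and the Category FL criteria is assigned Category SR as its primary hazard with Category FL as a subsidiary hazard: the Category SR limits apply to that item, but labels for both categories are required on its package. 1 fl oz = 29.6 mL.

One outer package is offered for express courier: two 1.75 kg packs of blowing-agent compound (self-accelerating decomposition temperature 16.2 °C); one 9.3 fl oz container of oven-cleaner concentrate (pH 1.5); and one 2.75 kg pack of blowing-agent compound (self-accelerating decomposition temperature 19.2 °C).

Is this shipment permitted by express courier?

Blowing-agent compound: self-accelerating decomposition temperature 16.2 °C < 50 °C → Category SR (Self-Reactive).
Oven-cleaner concentrate: pH 1.5 ≤ 2 → Category CR (Corrosive).
With self-accelerating decomposition temperature 19.2 °C (< 50 °C), the blowing-agent compound falls in Category SR.
Category SR net quantity: (two 1.75 kg packs = 3.5 kg) + 2.75 kg = 6.25 kg.
That is within the Category SR express courier limit of 10 kg.
Category CR quantity: one 9.3 fl oz container = 275.28 mL.
That is within the Category CR express courier limit of 500 mL.
Every hazard category is within its express courier limit and no segregation rule is violated.

Yes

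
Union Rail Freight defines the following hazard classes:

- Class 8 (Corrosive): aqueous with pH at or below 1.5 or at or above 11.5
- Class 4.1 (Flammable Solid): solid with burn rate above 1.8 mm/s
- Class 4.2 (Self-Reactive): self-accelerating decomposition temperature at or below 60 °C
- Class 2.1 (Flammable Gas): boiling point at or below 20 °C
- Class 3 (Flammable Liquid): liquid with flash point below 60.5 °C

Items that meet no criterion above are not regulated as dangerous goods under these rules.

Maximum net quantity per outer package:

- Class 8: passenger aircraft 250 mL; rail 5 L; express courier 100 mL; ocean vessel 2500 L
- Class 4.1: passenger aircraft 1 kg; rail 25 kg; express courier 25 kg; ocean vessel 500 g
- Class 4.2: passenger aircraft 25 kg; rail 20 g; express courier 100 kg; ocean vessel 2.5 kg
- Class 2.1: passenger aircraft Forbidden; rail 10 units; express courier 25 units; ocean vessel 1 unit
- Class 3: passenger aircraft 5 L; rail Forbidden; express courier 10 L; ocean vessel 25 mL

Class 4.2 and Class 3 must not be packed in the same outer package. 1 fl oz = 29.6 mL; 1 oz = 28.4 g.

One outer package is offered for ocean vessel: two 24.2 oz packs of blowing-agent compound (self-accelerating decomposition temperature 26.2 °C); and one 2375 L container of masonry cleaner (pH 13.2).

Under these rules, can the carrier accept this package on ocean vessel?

With self-accelerating decomposition temperature 26.2 °C (≤ 60 °C), the blowing-agent compound falls in Class 4.2.
The masonry cleaner has pH 13.2, which is ≥ 11.5, so it is Class 8 (Corrosive).
Class 4.2 quantity: two 24.2 oz packs = 1374.56 g.
1374.56 g ≤ 2.5 kg (ocean vessel limit, Class 4.2) — within limit.
Class 8 quantity: 2375 L.
2375 L is within the ocean vessel limit of 2500 L for Class 8.
The segregation rule (Class 4.2 with Class 3) does not apply to Class 4.2 with Class 8.
Every hazard class is within its ocean vessel limit and no segregation rule is violated.

Yes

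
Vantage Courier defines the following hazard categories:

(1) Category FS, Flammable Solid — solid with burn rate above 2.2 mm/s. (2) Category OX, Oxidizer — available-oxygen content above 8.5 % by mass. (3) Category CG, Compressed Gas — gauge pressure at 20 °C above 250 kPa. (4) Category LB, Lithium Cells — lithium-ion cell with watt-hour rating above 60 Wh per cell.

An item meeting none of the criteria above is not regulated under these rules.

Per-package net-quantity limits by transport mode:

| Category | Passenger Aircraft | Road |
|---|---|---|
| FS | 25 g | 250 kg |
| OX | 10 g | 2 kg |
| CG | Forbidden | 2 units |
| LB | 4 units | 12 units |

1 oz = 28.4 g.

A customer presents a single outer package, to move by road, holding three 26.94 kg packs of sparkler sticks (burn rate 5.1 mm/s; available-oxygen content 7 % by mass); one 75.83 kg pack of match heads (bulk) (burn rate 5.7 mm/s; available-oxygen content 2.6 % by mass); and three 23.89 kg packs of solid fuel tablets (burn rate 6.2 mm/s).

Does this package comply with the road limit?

Yes

Sparkler sticks: burn rate 5.1 mm/s > 2.2 mm/s → Category FS (Flammable Solid).
The match heads (bulk) have burn rate 5.7 mm/s, which is > 2.2 mm/s, so they are Category FS (Flammable Solid).
With burn rate 6.2 mm/s (> 2.2 mm/s), the solid fuel tablets fall in Category FS.
Category FS net quantity: (three 26.94 kg packs = 80.82 kg) + 75.83 kg + (three 23.89 kg packs = 71.67 kg) = 228.32 kg.
That is within the Category FS road limit of 250 kg.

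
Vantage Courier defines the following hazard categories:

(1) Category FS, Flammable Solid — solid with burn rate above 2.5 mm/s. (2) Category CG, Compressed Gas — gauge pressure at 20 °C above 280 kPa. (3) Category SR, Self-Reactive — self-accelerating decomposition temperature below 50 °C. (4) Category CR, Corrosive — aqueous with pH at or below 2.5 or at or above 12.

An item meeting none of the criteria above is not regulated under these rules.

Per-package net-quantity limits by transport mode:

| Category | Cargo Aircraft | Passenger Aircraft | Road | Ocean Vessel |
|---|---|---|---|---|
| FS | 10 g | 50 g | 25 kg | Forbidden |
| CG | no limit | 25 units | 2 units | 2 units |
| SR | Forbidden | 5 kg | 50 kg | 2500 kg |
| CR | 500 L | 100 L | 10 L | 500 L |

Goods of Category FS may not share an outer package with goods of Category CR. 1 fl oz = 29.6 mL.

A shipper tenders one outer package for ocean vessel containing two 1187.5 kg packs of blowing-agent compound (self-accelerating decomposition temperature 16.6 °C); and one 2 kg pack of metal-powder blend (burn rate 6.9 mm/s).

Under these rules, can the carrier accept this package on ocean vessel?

The blowing-agent compound has self-accelerating decomposition temperature 16.6 °C, which is < 50 °C, so it is Category SR (Self-Reactive).
Burn rate 6.9 mm/s meets the Category FS criterion (Flammable Solid), so the metal-powder blend is Category FS.
Category SR quantity: two 1187.5 kg packs = 2375 kg.
That is within the Category SR ocean vessel limit of 2500 kg.
Category FS quantity: 2 kg.
Category FS is Forbidden by ocean vessel.
The segregation rule (Category FS with Category CR) does not apply to Category SR with Category FS.

No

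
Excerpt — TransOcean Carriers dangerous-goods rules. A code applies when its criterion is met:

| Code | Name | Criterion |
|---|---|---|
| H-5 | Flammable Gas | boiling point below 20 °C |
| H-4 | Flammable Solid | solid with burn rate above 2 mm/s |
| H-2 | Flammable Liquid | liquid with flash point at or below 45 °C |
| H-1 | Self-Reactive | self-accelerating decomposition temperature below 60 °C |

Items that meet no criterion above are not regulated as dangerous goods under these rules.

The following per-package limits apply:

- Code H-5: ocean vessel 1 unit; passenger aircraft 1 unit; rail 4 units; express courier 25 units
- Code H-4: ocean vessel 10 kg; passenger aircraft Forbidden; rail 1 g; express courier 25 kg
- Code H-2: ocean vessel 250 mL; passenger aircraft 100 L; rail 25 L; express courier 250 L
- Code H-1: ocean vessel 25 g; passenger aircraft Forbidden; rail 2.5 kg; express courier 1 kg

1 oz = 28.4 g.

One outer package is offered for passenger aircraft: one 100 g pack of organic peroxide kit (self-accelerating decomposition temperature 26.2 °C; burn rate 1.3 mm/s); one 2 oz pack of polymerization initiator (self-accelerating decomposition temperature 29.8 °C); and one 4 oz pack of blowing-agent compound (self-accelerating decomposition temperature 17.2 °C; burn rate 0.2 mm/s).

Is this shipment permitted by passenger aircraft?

The organic peroxide kit has self-accelerating decomposition temperature 26.2 °C, which is < 60 °C, so it is Code H-1 (Self-Reactive).
Self-accelerating decomposition temperature 29.8 °C meets the Code H-1 criterion (Self-Reactive), so the polymerization initiator is Code H-1.
The blowing-agent compound has self-accelerating decomposition temperature 17.2 °C, which is < 60 °C, so it is Code H-1 (Self-Reactive).
Code H-1 net quantity: 100 g + (one 2 oz pack = 56.8 g) + (one 4 oz pack = 113.6 g) = 270.4 g.
Code H-1 is Forbidden by passenger aircraft.

No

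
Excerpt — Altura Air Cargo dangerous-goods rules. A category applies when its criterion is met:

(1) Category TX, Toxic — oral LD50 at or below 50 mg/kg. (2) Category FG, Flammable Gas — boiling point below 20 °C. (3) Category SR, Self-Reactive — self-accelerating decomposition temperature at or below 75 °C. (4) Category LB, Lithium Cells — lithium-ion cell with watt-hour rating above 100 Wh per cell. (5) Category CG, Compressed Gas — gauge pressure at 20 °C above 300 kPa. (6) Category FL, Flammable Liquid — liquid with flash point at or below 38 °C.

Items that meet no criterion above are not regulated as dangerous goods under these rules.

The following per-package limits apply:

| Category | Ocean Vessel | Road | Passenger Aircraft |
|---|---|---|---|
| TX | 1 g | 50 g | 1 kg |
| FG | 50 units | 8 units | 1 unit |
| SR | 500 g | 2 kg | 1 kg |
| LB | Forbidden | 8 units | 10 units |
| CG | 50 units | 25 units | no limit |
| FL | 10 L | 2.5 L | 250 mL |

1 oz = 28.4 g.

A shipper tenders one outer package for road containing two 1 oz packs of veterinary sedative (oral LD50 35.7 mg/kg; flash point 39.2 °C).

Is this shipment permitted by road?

The veterinary sedative has oral LD50 35.7 mg/kg, which is ≤ 50 mg/kg, so it is Category TX (Toxic).
Category TX quantity: two 1 oz packs = 56.8 g.
56.8 g > 50 g (road limit, Category TX) — over the limit.

No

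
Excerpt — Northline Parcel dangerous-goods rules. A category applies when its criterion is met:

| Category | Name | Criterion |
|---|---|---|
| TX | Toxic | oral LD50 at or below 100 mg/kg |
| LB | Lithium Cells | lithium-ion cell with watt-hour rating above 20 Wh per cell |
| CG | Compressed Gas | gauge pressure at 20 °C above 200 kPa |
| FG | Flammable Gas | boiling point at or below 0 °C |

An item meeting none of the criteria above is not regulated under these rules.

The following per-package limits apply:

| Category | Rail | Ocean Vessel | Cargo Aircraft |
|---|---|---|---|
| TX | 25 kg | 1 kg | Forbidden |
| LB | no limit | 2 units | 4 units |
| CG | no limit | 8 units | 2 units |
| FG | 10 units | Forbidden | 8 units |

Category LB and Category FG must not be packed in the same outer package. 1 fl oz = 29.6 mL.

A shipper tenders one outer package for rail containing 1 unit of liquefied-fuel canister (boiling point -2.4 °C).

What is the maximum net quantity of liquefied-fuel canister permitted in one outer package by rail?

10 units

The liquefied-fuel canister has boiling point -2.4 °C, which is ≤ 0 °C, so it is Category FG (Flammable Gas).
The rail limit for Category FG is 10 units.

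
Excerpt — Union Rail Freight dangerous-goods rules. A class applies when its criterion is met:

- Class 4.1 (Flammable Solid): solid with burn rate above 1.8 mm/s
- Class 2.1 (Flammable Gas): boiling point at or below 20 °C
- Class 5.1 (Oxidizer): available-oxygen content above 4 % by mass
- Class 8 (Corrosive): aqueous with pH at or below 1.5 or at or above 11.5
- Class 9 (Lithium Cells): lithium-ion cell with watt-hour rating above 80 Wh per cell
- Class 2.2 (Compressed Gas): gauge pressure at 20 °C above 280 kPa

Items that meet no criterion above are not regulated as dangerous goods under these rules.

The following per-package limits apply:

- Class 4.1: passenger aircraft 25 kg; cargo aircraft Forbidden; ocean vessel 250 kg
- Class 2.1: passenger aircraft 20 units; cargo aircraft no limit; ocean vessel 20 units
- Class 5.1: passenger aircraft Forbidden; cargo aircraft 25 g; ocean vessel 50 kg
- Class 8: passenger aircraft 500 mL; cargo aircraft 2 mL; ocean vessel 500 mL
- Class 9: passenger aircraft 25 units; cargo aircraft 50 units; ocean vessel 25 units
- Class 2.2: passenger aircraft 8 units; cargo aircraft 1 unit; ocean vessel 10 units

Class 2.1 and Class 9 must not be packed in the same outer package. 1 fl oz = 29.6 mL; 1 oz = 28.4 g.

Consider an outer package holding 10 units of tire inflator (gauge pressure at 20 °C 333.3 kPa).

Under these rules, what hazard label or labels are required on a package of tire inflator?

Class 2.2

The tire inflator has gauge pressure at 20 °C 333.3 kPa, which is > 280 kPa, so it is Class 2.2 (Compressed Gas).
Only the Class 2.2 label is required.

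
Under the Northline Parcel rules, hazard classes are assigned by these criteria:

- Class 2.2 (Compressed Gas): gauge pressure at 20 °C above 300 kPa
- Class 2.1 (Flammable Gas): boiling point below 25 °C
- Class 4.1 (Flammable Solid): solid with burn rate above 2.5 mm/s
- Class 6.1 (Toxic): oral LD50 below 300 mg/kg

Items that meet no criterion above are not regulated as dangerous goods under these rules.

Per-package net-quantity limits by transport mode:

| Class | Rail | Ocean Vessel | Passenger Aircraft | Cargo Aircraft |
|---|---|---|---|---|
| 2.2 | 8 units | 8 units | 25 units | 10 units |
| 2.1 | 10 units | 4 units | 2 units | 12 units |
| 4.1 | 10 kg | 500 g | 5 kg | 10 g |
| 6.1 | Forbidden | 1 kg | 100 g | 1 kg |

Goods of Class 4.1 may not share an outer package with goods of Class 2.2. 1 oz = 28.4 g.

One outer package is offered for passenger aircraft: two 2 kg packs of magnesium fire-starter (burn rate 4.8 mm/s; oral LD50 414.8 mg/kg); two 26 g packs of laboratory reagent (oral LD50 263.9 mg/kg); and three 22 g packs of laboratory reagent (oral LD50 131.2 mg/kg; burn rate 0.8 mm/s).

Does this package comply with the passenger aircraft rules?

With burn rate 4.8 mm/s (> 2.5 mm/s), the magnesium fire-starter falls in Class 4.1.
Laboratory reagent: oral LD50 263.9 mg/kg < 300 mg/kg → Class 6.1 (Toxic).
Oral LD50 131.2 mg/kg meets the Class 6.1 criterion (Toxic), so the laboratory reagent is Class 6.1.
Class 6.1 net quantity: (two 26 g packs = 52 g) + (three 22 g packs = 66 g) = 118 g.
That exceeds the Class 6.1 passenger aircraft limit of 100 g.
Class 4.1 quantity: two 2 kg packs = 4 kg.
4 kg ≤ 5 kg (passenger aircraft limit, Class 4.1) — within limit.
The segregation rule (Class 4.1 with Class 2.2) does not apply to Class 6.1 with Class 4.1.

No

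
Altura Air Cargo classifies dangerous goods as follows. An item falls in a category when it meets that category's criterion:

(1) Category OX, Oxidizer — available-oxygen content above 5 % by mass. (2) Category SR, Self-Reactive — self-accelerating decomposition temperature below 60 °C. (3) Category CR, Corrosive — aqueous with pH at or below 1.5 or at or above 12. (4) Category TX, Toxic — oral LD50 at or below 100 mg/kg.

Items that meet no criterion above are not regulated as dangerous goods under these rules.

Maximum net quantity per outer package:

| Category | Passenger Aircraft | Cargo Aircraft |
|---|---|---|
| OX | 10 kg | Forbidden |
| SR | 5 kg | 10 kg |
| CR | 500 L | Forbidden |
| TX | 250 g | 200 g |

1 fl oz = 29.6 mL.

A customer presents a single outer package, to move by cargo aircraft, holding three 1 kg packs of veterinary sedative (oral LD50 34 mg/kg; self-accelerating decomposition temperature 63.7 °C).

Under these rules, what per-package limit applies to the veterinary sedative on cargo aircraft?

Veterinary sedative: oral LD50 34 mg/kg ≤ 100 mg/kg → Category TX (Toxic).
The cargo aircraft limit for Category TX is 200 g.

200 g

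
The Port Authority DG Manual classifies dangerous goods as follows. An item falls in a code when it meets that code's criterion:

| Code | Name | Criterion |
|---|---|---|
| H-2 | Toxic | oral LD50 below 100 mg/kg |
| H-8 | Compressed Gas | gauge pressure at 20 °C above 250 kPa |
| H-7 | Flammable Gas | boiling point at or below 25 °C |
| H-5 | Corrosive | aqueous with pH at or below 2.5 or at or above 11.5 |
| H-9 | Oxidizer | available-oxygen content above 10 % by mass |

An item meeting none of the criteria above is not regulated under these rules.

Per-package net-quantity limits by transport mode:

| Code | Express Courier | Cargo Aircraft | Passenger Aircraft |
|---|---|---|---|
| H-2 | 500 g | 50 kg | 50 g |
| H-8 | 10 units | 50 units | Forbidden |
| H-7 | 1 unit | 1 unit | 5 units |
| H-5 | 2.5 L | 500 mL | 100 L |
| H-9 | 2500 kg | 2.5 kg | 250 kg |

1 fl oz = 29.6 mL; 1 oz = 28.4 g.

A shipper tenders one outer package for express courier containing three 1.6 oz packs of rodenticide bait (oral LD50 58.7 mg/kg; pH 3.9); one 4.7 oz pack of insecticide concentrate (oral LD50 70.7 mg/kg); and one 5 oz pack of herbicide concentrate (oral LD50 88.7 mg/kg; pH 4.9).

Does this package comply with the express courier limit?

Yes

With oral LD50 58.7 mg/kg (< 100 mg/kg), the rodenticide bait falls in Code H-2.
Insecticide concentrate: oral LD50 70.7 mg/kg < 100 mg/kg → Code H-2 (Toxic).
Oral LD50 88.7 mg/kg meets the Code H-2 criterion (Toxic), so the herbicide concentrate is Code H-2.
Code H-2 net quantity: (three 1.6 oz packs = 136.32 g) + (one 4.7 oz pack = 133.48 g) + (one 5 oz pack = 142 g) = 411.8 g.
411.8 g ≤ 500 g (express courier limit, Code H-2) — within limit.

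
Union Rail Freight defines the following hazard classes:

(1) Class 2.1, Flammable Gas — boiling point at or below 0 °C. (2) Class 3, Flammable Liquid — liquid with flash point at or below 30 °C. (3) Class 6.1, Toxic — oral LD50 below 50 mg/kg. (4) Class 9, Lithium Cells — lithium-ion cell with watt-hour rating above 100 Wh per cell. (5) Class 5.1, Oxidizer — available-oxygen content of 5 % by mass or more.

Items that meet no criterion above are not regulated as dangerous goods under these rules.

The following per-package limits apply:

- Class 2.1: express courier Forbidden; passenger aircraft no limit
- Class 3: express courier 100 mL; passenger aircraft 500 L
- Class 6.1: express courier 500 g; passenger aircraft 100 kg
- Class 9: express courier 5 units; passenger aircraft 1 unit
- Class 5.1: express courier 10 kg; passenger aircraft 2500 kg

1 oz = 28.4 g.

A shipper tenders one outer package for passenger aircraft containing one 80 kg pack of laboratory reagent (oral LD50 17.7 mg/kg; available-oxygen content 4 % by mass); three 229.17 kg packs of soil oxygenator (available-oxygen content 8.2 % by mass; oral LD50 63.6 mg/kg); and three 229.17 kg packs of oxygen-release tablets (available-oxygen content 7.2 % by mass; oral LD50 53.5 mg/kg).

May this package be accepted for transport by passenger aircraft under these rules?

Yes

Oral LD50 17.7 mg/kg meets the Class 6.1 criterion (Toxic), so the laboratory reagent is Class 6.1.
Available-oxygen content 8.2 % by mass meets the Class 5.1 criterion (Oxidizer), so the soil oxygenator is Class 5.1.
Oxygen-release tablets: available-oxygen content 7.2 % by mass ≥ 5 % by mass → Class 5.1 (Oxidizer).
Class 6.1 quantity: 80 kg.
That is within the Class 6.1 passenger aircraft limit of 100 kg.
Class 5.1 net quantity: (three 229.17 kg packs = 687.51 kg) + (three 229.17 kg packs = 687.51 kg) = 1375.02 kg.
That is within the Class 5.1 passenger aircraft limit of 2500 kg.
Every hazard class is within its passenger aircraft limit and no segregation rule is violated.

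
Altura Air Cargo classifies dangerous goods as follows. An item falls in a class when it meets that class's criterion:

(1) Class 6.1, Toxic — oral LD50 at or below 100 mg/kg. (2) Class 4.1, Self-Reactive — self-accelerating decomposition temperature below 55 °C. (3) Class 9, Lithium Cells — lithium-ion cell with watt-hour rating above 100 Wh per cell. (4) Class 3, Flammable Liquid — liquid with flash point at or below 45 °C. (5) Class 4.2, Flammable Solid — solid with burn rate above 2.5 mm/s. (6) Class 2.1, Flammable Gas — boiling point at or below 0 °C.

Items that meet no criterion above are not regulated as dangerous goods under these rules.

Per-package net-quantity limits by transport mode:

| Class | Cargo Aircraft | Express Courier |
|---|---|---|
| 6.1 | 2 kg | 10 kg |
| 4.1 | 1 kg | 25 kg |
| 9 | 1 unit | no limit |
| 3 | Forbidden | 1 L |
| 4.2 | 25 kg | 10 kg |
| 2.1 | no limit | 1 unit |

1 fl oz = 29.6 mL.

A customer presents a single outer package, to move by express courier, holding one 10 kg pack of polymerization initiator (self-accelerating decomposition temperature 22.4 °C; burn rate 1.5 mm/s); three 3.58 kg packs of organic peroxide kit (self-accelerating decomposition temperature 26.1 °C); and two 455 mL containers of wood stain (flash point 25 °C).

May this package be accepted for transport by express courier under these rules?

Polymerization initiator: self-accelerating decomposition temperature 22.4 °C < 55 °C → Class 4.1 (Self-Reactive).
The organic peroxide kit has self-accelerating decomposition temperature 26.1 °C, which is < 55 °C, so it is Class 4.1 (Self-Reactive).
Flash point 25 °C meets the Class 3 criterion (Flammable Liquid), so the wood stain is Class 3.
Total Class 4.1: 10 kg + (three 3.58 kg packs = 10.74 kg) = 20.74 kg.
20.74 kg ≤ 25 kg (express courier limit, Class 4.1) — within limit.
Class 3 quantity: two 455 mL containers = 910 mL.
910 mL is within the express courier limit of 1 L for Class 3.
Every hazard class is within its express courier limit and no segregation rule is violated.

Yes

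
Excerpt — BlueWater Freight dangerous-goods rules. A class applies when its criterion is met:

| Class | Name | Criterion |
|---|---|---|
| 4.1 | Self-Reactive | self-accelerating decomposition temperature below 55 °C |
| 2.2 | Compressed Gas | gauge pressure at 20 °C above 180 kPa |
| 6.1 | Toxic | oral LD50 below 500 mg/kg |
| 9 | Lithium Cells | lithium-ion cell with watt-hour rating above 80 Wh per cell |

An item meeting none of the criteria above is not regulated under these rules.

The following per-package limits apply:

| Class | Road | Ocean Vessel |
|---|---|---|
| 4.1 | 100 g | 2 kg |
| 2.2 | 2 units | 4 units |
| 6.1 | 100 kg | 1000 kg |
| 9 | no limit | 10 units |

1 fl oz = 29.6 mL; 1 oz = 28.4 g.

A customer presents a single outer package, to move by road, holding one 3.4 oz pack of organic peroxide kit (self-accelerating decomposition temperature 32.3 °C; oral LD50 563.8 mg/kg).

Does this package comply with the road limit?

Yes

Organic peroxide kit: self-accelerating decomposition temperature 32.3 °C < 55 °C → Class 4.1 (Self-Reactive).
Class 4.1 quantity: one 3.4 oz pack = 96.56 g.
96.56 g ≤ 100 g (road limit, Class 4.1) — within limit.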